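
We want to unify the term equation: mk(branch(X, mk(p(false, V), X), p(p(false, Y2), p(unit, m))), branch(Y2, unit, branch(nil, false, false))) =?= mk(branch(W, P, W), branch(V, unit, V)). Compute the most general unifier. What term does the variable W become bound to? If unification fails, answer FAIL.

p(p(false, branch(nil, false, false)), p(unit, m))

Decompose mk/2: branch(X, mk(p(false, V), X), p(p(false, Y2), p(unit, m))) =?= branch(W, P, W),  branch(Y2, unit, branch(nil, false, false)) =?= branch(V, unit, V).
Decompose branch/3: X =?= W,  mk(p(false, V), X) =?= P,  p(p(false, Y2), p(unit, m)) =?= W.
Bind X := W; substituting into the one remaining equation that mentions X gives: mk(p(false, V), W) =?= P.
Bind P := mk(p(false, V), W); no other remaining equation mentions P.
Bind W := p(p(false, Y2), p(unit, m)); no other remaining equation mentions W. Substituting into the earlier bindings gives X := p(p(false, Y2), p(unit, m)), P := mk(p(false, V), p(p(false, Y2), p(unit, m))).
Decompose branch/3: Y2 =?= V,  unit =?= unit,  branch(nil, false, false) =?= V.
Bind Y2 := V; no other remaining equation mentions Y2. Substituting into the earlier bindings gives X := p(p(false, V), p(unit, m)), P := mk(p(false, V), p(p(false, V), p(unit, m))), W := p(p(false, V), p(unit, m)).
Delete trivial equation unit =?= unit.
Bind V := branch(nil, false, false). Substituting into the earlier bindings gives X := p(p(false, branch(nil, false, false)), p(unit, m)), P := mk(p(false, branch(nil, false, false)), p(p(false, branch(nil, false, false)), p(unit, m))), W := p(p(false, branch(nil, false, false)), p(unit, m)), Y2 := branch(nil, false, false).
MGU = { X ↦ p(p(false, branch(nil, false, false)), p(unit, m)), P ↦ mk(p(false, branch(nil, false, false)), p(p(false, branch(nil, false, false)), p(unit, m))), W ↦ p(p(false, branch(nil, false, false)), p(unit, m)), Y2 ↦ branch(nil, false, false), V ↦ branch(nil, false, false) }, so W ↦ p(p(false, branch(nil, false, false)), p(unit, m)).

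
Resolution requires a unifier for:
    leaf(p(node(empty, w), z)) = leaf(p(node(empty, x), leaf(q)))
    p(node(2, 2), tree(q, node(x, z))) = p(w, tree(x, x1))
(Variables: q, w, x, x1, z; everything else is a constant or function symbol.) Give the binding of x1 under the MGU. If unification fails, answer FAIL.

node(node(2, 2), leaf(node(2, 2)))

Decompose leaf/1: p(node(empty, w), z) = p(node(empty, x), leaf(q)).
Decompose p/2: node(empty, w) = node(empty, x),  z = leaf(q).
Decompose node/2: empty = empty,  w = x.
Delete trivial equation empty = empty.
Bind w := x; substituting into the one remaining equation that mentions w gives: p(node(2, 2), tree(q, node(x, z))) = p(x, tree(x, x1)).
Bind z := leaf(q); substituting into the remaining equation gives: p(node(2, 2), tree(q, node(x, leaf(q)))) = p(x, tree(x, x1)).
Decompose p/2: node(2, 2) = x,  tree(q, node(x, leaf(q))) = tree(x, x1).
Bind x := node(2, 2); substituting into the remaining equation gives: tree(q, node(node(2, 2), leaf(q))) = tree(node(2, 2), x1). Substituting into the earlier binding gives w := node(2, 2).
Decompose tree/2: q = node(2, 2),  node(node(2, 2), leaf(q)) = x1.
Bind q := node(2, 2); substituting into the remaining equation gives: node(node(2, 2), leaf(node(2, 2))) = x1. Substituting into the earlier binding gives z := leaf(node(2, 2)).
Bind x1 := node(node(2, 2), leaf(node(2, 2))).
MGU = { w ↦ node(2, 2), z ↦ leaf(node(2, 2)), x ↦ node(2, 2), q ↦ node(2, 2), x1 ↦ node(node(2, 2), leaf(node(2, 2))) }, so x1 ↦ node(node(2, 2), leaf(node(2, 2))).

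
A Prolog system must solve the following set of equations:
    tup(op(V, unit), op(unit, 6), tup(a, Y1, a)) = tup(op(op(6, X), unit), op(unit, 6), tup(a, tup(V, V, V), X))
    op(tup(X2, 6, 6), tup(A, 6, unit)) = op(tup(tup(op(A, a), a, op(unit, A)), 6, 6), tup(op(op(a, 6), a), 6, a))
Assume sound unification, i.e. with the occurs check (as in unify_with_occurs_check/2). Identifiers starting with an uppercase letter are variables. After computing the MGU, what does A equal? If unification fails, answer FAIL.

Decompose tup/3: op(V, unit) = op(op(6, X), unit),  op(unit, 6) = op(unit, 6),  tup(a, Y1, a) = tup(a, tup(V, V, V), X).
Decompose op/2: V = op(6, X),  unit = unit.
Bind V := op(6, X); substituting into the one remaining equation that mentions V gives: tup(a, Y1, a) = tup(a, tup(op(6, X), op(6, X), op(6, X)), X).
Delete trivial equation unit = unit.
Delete trivial equation op(unit, 6) = op(unit, 6).
Decompose tup/3: a = a,  Y1 = tup(op(6, X), op(6, X), op(6, X)),  a = X.
Delete trivial equation a = a.
Bind Y1 := tup(op(6, X), op(6, X), op(6, X)); no other remaining equation mentions Y1.
Bind X := a; no other remaining equation mentions X. Substituting into the earlier bindings gives V := op(6, a), Y1 := tup(op(6, a), op(6, a), op(6, a)).
Decompose op/2: tup(X2, 6, 6) = tup(tup(op(A, a), a, op(unit, A)), 6, 6),  tup(A, 6, unit) = tup(op(op(a, 6), a), 6, a).
Decompose tup/3: X2 = tup(op(A, a), a, op(unit, A)),  6 = 6,  6 = 6.
Bind X2 := tup(op(A, a), a, op(unit, A)); no other remaining equation mentions X2.
Delete trivial equation 6 = 6.
Delete trivial equation 6 = 6.
Decompose tup/3: A = op(op(a, 6), a),  6 = 6,  unit = a.
Bind A := op(op(a, 6), a); no other remaining equation mentions A. Substituting into the earlier binding gives X2 := tup(op(op(op(a, 6), a), a), a, op(unit, op(op(a, 6), a))).
Delete trivial equation 6 = 6.
Clash: constants unit and a differ; no unifier exists.

FAIL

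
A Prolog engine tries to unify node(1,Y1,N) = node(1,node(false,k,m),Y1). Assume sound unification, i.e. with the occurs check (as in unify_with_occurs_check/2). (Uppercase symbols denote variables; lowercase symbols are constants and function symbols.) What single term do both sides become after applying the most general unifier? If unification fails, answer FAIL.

node(1,node(false,k,m),node(false,k,m))

Decompose node/3: 1 = 1,  Y1 = node(false,k,m),  N = Y1.
Delete trivial equation 1 = 1.
Bind Y1 := node(false,k,m); substituting into the remaining equation gives: N = node(false,k,m).
Bind N := node(false,k,m).
Applying the MGU to either side gives node(1,node(false,k,m),node(false,k,m)).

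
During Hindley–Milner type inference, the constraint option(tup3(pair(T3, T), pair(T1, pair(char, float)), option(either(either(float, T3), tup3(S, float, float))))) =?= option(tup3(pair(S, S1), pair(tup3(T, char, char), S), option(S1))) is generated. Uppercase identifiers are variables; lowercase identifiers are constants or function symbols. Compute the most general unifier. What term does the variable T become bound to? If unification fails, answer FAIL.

either(either(float, pair(char, float)), tup3(pair(char, float), float, float))

Decompose option/1: tup3(pair(T3, T), pair(T1, pair(char, float)), option(either(either(float, T3), tup3(S, float, float)))) =?= tup3(pair(S, S1), pair(tup3(T, char, char), S), option(S1)).
Decompose tup3/3: pair(T3, T) =?= pair(S, S1),  pair(T1, pair(char, float)) =?= pair(tup3(T, char, char), S),  option(either(either(float, T3), tup3(S, float, float))) =?= option(S1).
Decompose pair/2: T3 =?= S,  T =?= S1.
Bind T3 := S; substituting into the one remaining equation that mentions T3 gives: option(either(either(float, S), tup3(S, float, float))) =?= option(S1).
Bind T := S1; substituting into the one remaining equation that mentions T gives: pair(T1, pair(char, float)) =?= pair(tup3(S1, char, char), S).
Decompose pair/2: T1 =?= tup3(S1, char, char),  pair(char, float) =?= S.
Bind T1 := tup3(S1, char, char); no other remaining equation mentions T1.
Bind S := pair(char, float); substituting into the remaining equation gives: option(either(either(float, pair(char, float)), tup3(pair(char, float), float, float))) =?= option(S1). Substituting into the earlier binding gives T3 := pair(char, float).
Decompose option/1: either(either(float, pair(char, float)), tup3(pair(char, float), float, float)) =?= S1.
Bind S1 := either(either(float, pair(char, float)), tup3(pair(char, float), float, float)). Substituting into the earlier bindings gives T := either(either(float, pair(char, float)), tup3(pair(char, float), float, float)), T1 := tup3(either(either(float, pair(char, float)), tup3(pair(char, float), float, float)), char, char).
MGU = { T3 -> pair(char, float), T -> either(either(float, pair(char, float)), tup3(pair(char, float), float, float)), T1 -> tup3(either(either(float, pair(char, float)), tup3(pair(char, float), float, float)), char, char), S -> pair(char, float), S1 -> either(either(float, pair(char, float)), tup3(pair(char, float), float, float)) }, so T -> either(either(float, pair(char, float)), tup3(pair(char, float), float, float)).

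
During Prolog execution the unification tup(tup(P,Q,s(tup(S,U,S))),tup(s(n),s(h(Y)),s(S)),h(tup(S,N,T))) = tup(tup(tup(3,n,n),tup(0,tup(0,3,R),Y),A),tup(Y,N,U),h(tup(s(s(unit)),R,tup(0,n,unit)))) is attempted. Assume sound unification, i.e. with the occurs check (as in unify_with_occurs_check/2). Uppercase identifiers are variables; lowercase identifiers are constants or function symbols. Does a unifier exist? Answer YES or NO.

Decompose tup/3: tup(P,Q,s(tup(S,U,S))) = tup(tup(3,n,n),tup(0,tup(0,3,R),Y),A),  tup(s(n),s(h(Y)),s(S)) = tup(Y,N,U),  h(tup(S,N,T)) = h(tup(s(s(unit)),R,tup(0,n,unit))).
Decompose tup/3: P = tup(3,n,n),  Q = tup(0,tup(0,3,R),Y),  s(tup(S,U,S)) = A.
Bind P := tup(3,n,n); no other remaining equation mentions P.
Bind Q := tup(0,tup(0,3,R),Y); no other remaining equation mentions Q.
Bind A := s(tup(S,U,S)); no other remaining equation mentions A.
Decompose tup/3: s(n) = Y,  s(h(Y)) = N,  s(S) = U.
Bind Y := s(n); substituting into the one remaining equation that mentions Y gives: s(h(s(n))) = N. Substituting into the earlier binding gives Q := tup(0,tup(0,3,R),s(n)).
Bind N := s(h(s(n))); substituting into the one remaining equation that mentions N gives: h(tup(S,s(h(s(n))),T)) = h(tup(s(s(unit)),R,tup(0,n,unit))).
Bind U := s(S); no other remaining equation mentions U. Substituting into the earlier binding gives A := s(tup(S,s(S),S)).
Decompose h/1: tup(S,s(h(s(n))),T) = tup(s(s(unit)),R,tup(0,n,unit)).
Decompose tup/3: S = s(s(unit)),  s(h(s(n))) = R,  T = tup(0,n,unit).
Bind S := s(s(unit)); no other remaining equation mentions S. Substituting into the earlier bindings gives A := s(tup(s(s(unit)),s(s(s(unit))),s(s(unit)))), U := s(s(s(unit))).
Bind R := s(h(s(n))); no other remaining equation mentions R. Substituting into the earlier binding gives Q := tup(0,tup(0,3,s(h(s(n)))),s(n)).
Bind T := tup(0,n,unit).
No equations remain and no clash or occurs-check failure arose, so a unifier exists.

YES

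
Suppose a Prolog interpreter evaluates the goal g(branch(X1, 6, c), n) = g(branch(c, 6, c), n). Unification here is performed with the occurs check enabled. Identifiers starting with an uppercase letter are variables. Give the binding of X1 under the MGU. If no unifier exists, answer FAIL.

Decompose g/2: branch(X1, 6, c) = branch(c, 6, c),  n = n.
Decompose branch/3: X1 = c,  6 = 6,  c = c.
Bind X1 := c; no other remaining equation mentions X1.
Delete trivial equation 6 = 6.
Delete trivial equation c = c.
Delete trivial equation n = n.
MGU = { X1 ↦ c }, so X1 ↦ c.

c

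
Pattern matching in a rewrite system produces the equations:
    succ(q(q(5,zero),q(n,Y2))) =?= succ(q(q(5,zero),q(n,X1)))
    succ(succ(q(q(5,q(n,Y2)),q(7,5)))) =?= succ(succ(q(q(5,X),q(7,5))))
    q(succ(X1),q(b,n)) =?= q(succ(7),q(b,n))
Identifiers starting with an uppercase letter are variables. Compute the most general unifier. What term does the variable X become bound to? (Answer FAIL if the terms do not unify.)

q(n,7)

Decompose succ/1: q(q(5,zero),q(n,Y2)) =?= q(q(5,zero),q(n,X1)).
Decompose q/2: q(5,zero) =?= q(5,zero),  q(n,Y2) =?= q(n,X1).
Delete trivial equation q(5,zero) =?= q(5,zero).
Decompose q/2: n =?= n,  Y2 =?= X1.
Delete trivial equation n =?= n.
Bind Y2 := X1; substituting into the one remaining equation that mentions Y2 gives: succ(succ(q(q(5,q(n,X1)),q(7,5)))) =?= succ(succ(q(q(5,X),q(7,5)))).
Decompose succ/1: succ(q(q(5,q(n,X1)),q(7,5))) =?= succ(q(q(5,X),q(7,5))).
Decompose succ/1: q(q(5,q(n,X1)),q(7,5)) =?= q(q(5,X),q(7,5)).
Decompose q/2: q(5,q(n,X1)) =?= q(5,X),  q(7,5) =?= q(7,5).
Decompose q/2: 5 =?= 5,  q(n,X1) =?= X.
Delete trivial equation 5 =?= 5.
Bind X := q(n,X1); no other remaining equation mentions X.
Delete trivial equation q(7,5) =?= q(7,5).
Decompose q/2: succ(X1) =?= succ(7),  q(b,n) =?= q(b,n).
Decompose succ/1: X1 =?= 7.
Bind X1 := 7; no other remaining equation mentions X1. Substituting into the earlier bindings gives Y2 := 7, X := q(n,7).
Delete trivial equation q(b,n) =?= q(b,n).
MGU = { Y2 -> 7, X -> q(n,7), X1 -> 7 }, so X -> q(n,7).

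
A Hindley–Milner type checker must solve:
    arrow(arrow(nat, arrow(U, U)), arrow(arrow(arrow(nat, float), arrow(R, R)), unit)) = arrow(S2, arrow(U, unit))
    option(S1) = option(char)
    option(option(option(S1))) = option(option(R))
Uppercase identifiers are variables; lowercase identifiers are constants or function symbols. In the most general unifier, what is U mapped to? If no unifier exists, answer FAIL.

arrow(arrow(nat, float), arrow(option(char), option(char)))

Decompose arrow/2: arrow(nat, arrow(U, U)) = S2,  arrow(arrow(arrow(nat, float), arrow(R, R)), unit) = arrow(U, unit).
Bind S2 := arrow(nat, arrow(U, U)); no other remaining equation mentions S2.
Decompose arrow/2: arrow(arrow(nat, float), arrow(R, R)) = U,  unit = unit.
Bind U := arrow(arrow(nat, float), arrow(R, R)); no other remaining equation mentions U. Substituting into the earlier binding gives S2 := arrow(nat, arrow(arrow(arrow(nat, float), arrow(R, R)), arrow(arrow(nat, float), arrow(R, R)))).
Delete trivial equation unit = unit.
Decompose option/1: S1 = char.
Bind S1 := char; substituting into the remaining equation gives: option(option(option(char))) = option(option(R)).
Decompose option/1: option(option(char)) = option(R).
Decompose option/1: option(char) = R.
Bind R := option(char). Substituting into the earlier bindings gives S2 := arrow(nat, arrow(arrow(arrow(nat, float), arrow(option(char), option(char))), arrow(arrow(nat, float), arrow(option(char), option(char))))), U := arrow(arrow(nat, float), arrow(option(char), option(char))).
MGU = { S2 ↦ arrow(nat, arrow(arrow(arrow(nat, float), arrow(option(char), option(char))), arrow(arrow(nat, float), arrow(option(char), option(char))))), U ↦ arrow(arrow(nat, float), arrow(option(char), option(char))), S1 ↦ char, R ↦ option(char) }, so U ↦ arrow(arrow(nat, float), arrow(option(char), option(char))).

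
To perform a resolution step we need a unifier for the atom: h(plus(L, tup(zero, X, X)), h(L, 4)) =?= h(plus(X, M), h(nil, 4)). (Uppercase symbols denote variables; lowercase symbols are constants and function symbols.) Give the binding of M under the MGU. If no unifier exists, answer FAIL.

Decompose h/2: plus(L, tup(zero, X, X)) =?= plus(X, M),  h(L, 4) =?= h(nil, 4).
Decompose plus/2: L =?= X,  tup(zero, X, X) =?= M.
Bind L := X; substituting into the one remaining equation that mentions L gives: h(X, 4) =?= h(nil, 4).
Bind M := tup(zero, X, X); no other remaining equation mentions M.
Decompose h/2: X =?= nil,  4 =?= 4.
Bind X := nil; no other remaining equation mentions X. Substituting into the earlier bindings gives L := nil, M := tup(zero, nil, nil).
Delete trivial equation 4 =?= 4.
MGU = { L -> nil, M -> tup(zero, nil, nil), X -> nil }, so M -> tup(zero, nil, nil).

tup(zero, nil, nil)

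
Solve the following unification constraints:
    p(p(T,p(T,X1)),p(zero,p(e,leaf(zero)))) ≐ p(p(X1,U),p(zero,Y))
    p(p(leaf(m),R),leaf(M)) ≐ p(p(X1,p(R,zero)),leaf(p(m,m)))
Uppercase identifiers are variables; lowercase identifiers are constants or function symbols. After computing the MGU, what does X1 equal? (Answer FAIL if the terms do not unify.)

Decompose p/2: p(T,p(T,X1)) ≐ p(X1,U),  p(zero,p(e,leaf(zero))) ≐ p(zero,Y).
Decompose p/2: T ≐ X1,  p(T,X1) ≐ U.
Bind T := X1; substituting into the one remaining equation that mentions T gives: p(X1,X1) ≐ U.
Bind U := p(X1,X1); no other remaining equation mentions U.
Decompose p/2: zero ≐ zero,  p(e,leaf(zero)) ≐ Y.
Delete trivial equation zero ≐ zero.
Bind Y := p(e,leaf(zero)); no other remaining equation mentions Y.
Decompose p/2: p(leaf(m),R) ≐ p(X1,p(R,zero)),  leaf(M) ≐ leaf(p(m,m)).
Decompose p/2: leaf(m) ≐ X1,  R ≐ p(R,zero).
Bind X1 := leaf(m); no other remaining equation mentions X1. Substituting into the earlier bindings gives T := leaf(m), U := p(leaf(m),leaf(m)).
Occurs check fails: R occurs in p(R,zero); the equation R ≐ p(R,zero) has no finite solution.

FAIL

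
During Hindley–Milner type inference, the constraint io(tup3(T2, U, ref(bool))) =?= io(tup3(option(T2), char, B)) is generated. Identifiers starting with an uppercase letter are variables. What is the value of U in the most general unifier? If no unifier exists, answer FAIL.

Decompose io/1: tup3(T2, U, ref(bool)) =?= tup3(option(T2), char, B).
Decompose tup3/3: T2 =?= option(T2),  U =?= char,  ref(bool) =?= B.
Occurs check fails: T2 occurs in option(T2); the equation T2 =?= option(T2) has no finite solution.

FAIL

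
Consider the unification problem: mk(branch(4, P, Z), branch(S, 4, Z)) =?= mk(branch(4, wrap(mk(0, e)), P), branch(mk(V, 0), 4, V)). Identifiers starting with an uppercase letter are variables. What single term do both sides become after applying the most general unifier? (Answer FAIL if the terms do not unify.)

Decompose mk/2: branch(4, P, Z) =?= branch(4, wrap(mk(0, e)), P),  branch(S, 4, Z) =?= branch(mk(V, 0), 4, V).
Decompose branch/3: 4 =?= 4,  P =?= wrap(mk(0, e)),  Z =?= P.
Delete trivial equation 4 =?= 4.
Bind P := wrap(mk(0, e)); substituting into the one remaining equation that mentions P gives: Z =?= wrap(mk(0, e)).
Bind Z := wrap(mk(0, e)); substituting into the remaining equation gives: branch(S, 4, wrap(mk(0, e))) =?= branch(mk(V, 0), 4, V).
Decompose branch/3: S =?= mk(V, 0),  4 =?= 4,  wrap(mk(0, e)) =?= V.
Bind S := mk(V, 0); no other remaining equation mentions S.
Delete trivial equation 4 =?= 4.
Bind V := wrap(mk(0, e)). Substituting into the earlier binding gives S := mk(wrap(mk(0, e)), 0).
Applying the MGU to either side gives mk(branch(4, wrap(mk(0, e)), wrap(mk(0, e))), branch(mk(wrap(mk(0, e)), 0), 4, wrap(mk(0, e)))).

mk(branch(4, wrap(mk(0, e)), wrap(mk(0, e))), branch(mk(wrap(mk(0, e)), 0), 4, wrap(mk(0, e))))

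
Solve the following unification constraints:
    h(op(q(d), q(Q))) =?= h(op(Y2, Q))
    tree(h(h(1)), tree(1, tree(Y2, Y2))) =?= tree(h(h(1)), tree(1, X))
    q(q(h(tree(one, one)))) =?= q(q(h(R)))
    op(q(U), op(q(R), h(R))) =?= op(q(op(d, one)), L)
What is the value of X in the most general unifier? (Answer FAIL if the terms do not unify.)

Decompose h/1: op(q(d), q(Q)) =?= op(Y2, Q).
Decompose op/2: q(d) =?= Y2,  q(Q) =?= Q.
Bind Y2 := q(d); substituting into the one remaining equation that mentions Y2 gives: tree(h(h(1)), tree(1, tree(q(d), q(d)))) =?= tree(h(h(1)), tree(1, X)).
Occurs check fails: Q occurs in q(Q); the equation Q =?= q(Q) has no finite solution.

FAIL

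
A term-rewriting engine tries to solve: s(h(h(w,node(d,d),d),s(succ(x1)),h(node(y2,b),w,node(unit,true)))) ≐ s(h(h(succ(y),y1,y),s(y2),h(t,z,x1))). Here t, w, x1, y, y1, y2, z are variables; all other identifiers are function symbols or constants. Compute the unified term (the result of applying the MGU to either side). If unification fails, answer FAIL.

s(h(h(succ(d),node(d,d),d),s(succ(node(unit,true))),h(node(succ(node(unit,true)),b),succ(d),node(unit,true))))

Decompose s/1: h(h(w,node(d,d),d),s(succ(x1)),h(node(y2,b),w,node(unit,true))) ≐ h(h(succ(y),y1,y),s(y2),h(t,z,x1)).
Decompose h/3: h(w,node(d,d),d) ≐ h(succ(y),y1,y),  s(succ(x1)) ≐ s(y2),  h(node(y2,b),w,node(unit,true)) ≐ h(t,z,x1).
Decompose h/3: w ≐ succ(y),  node(d,d) ≐ y1,  d ≐ y.
Bind w := succ(y); substituting into the one remaining equation that mentions w gives: h(node(y2,b),succ(y),node(unit,true)) ≐ h(t,z,x1).
Bind y1 := node(d,d); no other remaining equation mentions y1.
Bind y := d; substituting into the one remaining equation that mentions y gives: h(node(y2,b),succ(d),node(unit,true)) ≐ h(t,z,x1). Substituting into the earlier binding gives w := succ(d).
Decompose s/1: succ(x1) ≐ y2.
Bind y2 := succ(x1); substituting into the remaining equation gives: h(node(succ(x1),b),succ(d),node(unit,true)) ≐ h(t,z,x1).
Decompose h/3: node(succ(x1),b) ≐ t,  succ(d) ≐ z,  node(unit,true) ≐ x1.
Bind t := node(succ(x1),b); no other remaining equation mentions t.
Bind z := succ(d); no other remaining equation mentions z.
Bind x1 := node(unit,true). Substituting into the earlier bindings gives y2 := succ(node(unit,true)), t := node(succ(node(unit,true)),b).
Applying the MGU to either side gives s(h(h(succ(d),node(d,d),d),s(succ(node(unit,true))),h(node(succ(node(unit,true)),b),succ(d),node(unit,true)))).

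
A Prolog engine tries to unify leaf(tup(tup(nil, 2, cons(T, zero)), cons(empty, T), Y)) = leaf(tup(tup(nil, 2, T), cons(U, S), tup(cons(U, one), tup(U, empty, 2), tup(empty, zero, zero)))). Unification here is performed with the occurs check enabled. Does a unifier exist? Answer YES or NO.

Decompose leaf/1: tup(tup(nil, 2, cons(T, zero)), cons(empty, T), Y) = tup(tup(nil, 2, T), cons(U, S), tup(cons(U, one), tup(U, empty, 2), tup(empty, zero, zero))).
Decompose tup/3: tup(nil, 2, cons(T, zero)) = tup(nil, 2, T),  cons(empty, T) = cons(U, S),  Y = tup(cons(U, one), tup(U, empty, 2), tup(empty, zero, zero)).
Decompose tup/3: nil = nil,  2 = 2,  cons(T, zero) = T.
Delete trivial equation nil = nil.
Delete trivial equation 2 = 2.
Occurs check fails: T occurs in cons(T, zero); the equation T = cons(T, zero) has no finite solution.

NO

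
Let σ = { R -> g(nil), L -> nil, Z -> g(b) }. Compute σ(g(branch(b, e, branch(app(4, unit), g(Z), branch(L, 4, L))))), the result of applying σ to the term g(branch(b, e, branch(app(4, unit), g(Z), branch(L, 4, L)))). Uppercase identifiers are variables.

g(branch(b, e, branch(app(4, unit), g(g(b)), branch(nil, 4, nil))))

Replace each occurrence of L with nil.
Replace each occurrence of Z with g(b).
Result: g(branch(b, e, branch(app(4, unit), g(g(b)), branch(nil, 4, nil)))).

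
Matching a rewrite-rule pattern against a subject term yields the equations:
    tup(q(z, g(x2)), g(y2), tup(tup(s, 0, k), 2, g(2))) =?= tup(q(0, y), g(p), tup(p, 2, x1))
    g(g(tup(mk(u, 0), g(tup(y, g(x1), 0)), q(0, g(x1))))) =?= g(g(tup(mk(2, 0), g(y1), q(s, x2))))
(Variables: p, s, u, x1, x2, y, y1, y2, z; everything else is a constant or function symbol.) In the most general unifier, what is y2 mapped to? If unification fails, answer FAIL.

tup(0, 0, k)

Decompose tup/3: q(z, g(x2)) =?= q(0, y),  g(y2) =?= g(p),  tup(tup(s, 0, k), 2, g(2)) =?= tup(p, 2, x1).
Decompose q/2: z =?= 0,  g(x2) =?= y.
Bind z := 0; no other remaining equation mentions z.
Bind y := g(x2); substituting into the one remaining equation that mentions y gives: g(g(tup(mk(u, 0), g(tup(g(x2), g(x1), 0)), q(0, g(x1))))) =?= g(g(tup(mk(2, 0), g(y1), q(s, x2)))).
Decompose g/1: y2 =?= p.
Bind y2 := p; no other remaining equation mentions y2.
Decompose tup/3: tup(s, 0, k) =?= p,  2 =?= 2,  g(2) =?= x1.
Bind p := tup(s, 0, k); no other remaining equation mentions p. Substituting into the earlier binding gives y2 := tup(s, 0, k).
Delete trivial equation 2 =?= 2.
Bind x1 := g(2); substituting into the remaining equation gives: g(g(tup(mk(u, 0), g(tup(g(x2), g(g(2)), 0)), q(0, g(g(2)))))) =?= g(g(tup(mk(2, 0), g(y1), q(s, x2)))).
Decompose g/1: g(tup(mk(u, 0), g(tup(g(x2), g(g(2)), 0)), q(0, g(g(2))))) =?= g(tup(mk(2, 0), g(y1), q(s, x2))).
Decompose g/1: tup(mk(u, 0), g(tup(g(x2), g(g(2)), 0)), q(0, g(g(2)))) =?= tup(mk(2, 0), g(y1), q(s, x2)).
Decompose tup/3: mk(u, 0) =?= mk(2, 0),  g(tup(g(x2), g(g(2)), 0)) =?= g(y1),  q(0, g(g(2))) =?= q(s, x2).
Decompose mk/2: u =?= 2,  0 =?= 0.
Bind u := 2; no other remaining equation mentions u.
Delete trivial equation 0 =?= 0.
Decompose g/1: tup(g(x2), g(g(2)), 0) =?= y1.
Bind y1 := tup(g(x2), g(g(2)), 0); no other remaining equation mentions y1.
Decompose q/2: 0 =?= s,  g(g(2)) =?= x2.
Bind s := 0; no other remaining equation mentions s. Substituting into the earlier bindings gives y2 := tup(0, 0, k), p := tup(0, 0, k).
Bind x2 := g(g(2)). Substituting into the earlier bindings gives y := g(g(g(2))), y1 := tup(g(g(g(2))), g(g(2)), 0).
MGU = { z := 0, y := g(g(g(2))), y2 := tup(0, 0, k), p := tup(0, 0, k), x1 := g(2), u := 2, y1 := tup(g(g(g(2))), g(g(2)), 0), s := 0, x2 := g(g(2)) }, so y2 := tup(0, 0, k).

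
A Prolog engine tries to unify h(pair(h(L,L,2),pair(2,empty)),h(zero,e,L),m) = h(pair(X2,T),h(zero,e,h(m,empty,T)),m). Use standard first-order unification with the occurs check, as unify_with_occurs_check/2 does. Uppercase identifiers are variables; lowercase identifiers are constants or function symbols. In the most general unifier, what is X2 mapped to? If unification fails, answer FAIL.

Decompose h/3: pair(h(L,L,2),pair(2,empty)) = pair(X2,T),  h(zero,e,L) = h(zero,e,h(m,empty,T)),  m = m.
Decompose pair/2: h(L,L,2) = X2,  pair(2,empty) = T.
Bind X2 := h(L,L,2); no other remaining equation mentions X2.
Bind T := pair(2,empty); substituting into the one remaining equation that mentions T gives: h(zero,e,L) = h(zero,e,h(m,empty,pair(2,empty))).
Decompose h/3: zero = zero,  e = e,  L = h(m,empty,pair(2,empty)).
Delete trivial equation zero = zero.
Delete trivial equation e = e.
Bind L := h(m,empty,pair(2,empty)); no other remaining equation mentions L. Substituting into the earlier binding gives X2 := h(h(m,empty,pair(2,empty)),h(m,empty,pair(2,empty)),2).
Delete trivial equation m = m.
MGU = { X2 ↦ h(h(m,empty,pair(2,empty)),h(m,empty,pair(2,empty)),2), T ↦ pair(2,empty), L ↦ h(m,empty,pair(2,empty)) }, so X2 ↦ h(h(m,empty,pair(2,empty)),h(m,empty,pair(2,empty)),2).

h(h(m,empty,pair(2,empty)),h(m,empty,pair(2,empty)),2)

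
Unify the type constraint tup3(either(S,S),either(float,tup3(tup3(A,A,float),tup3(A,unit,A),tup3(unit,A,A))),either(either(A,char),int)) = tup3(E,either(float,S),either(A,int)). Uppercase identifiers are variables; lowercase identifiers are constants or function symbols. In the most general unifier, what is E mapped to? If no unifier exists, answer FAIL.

Decompose tup3/3: either(S,S) = E,  either(float,tup3(tup3(A,A,float),tup3(A,unit,A),tup3(unit,A,A))) = either(float,S),  either(either(A,char),int) = either(A,int).
Bind E := either(S,S); no other remaining equation mentions E.
Decompose either/2: float = float,  tup3(tup3(A,A,float),tup3(A,unit,A),tup3(unit,A,A)) = S.
Delete trivial equation float = float.
Bind S := tup3(tup3(A,A,float),tup3(A,unit,A),tup3(unit,A,A)); no other remaining equation mentions S. Substituting into the earlier binding gives E := either(tup3(tup3(A,A,float),tup3(A,unit,A),tup3(unit,A,A)),tup3(tup3(A,A,float),tup3(A,unit,A),tup3(unit,A,A))).
Decompose either/2: either(A,char) = A,  int = int.
Occurs check fails: A occurs in either(A,char); the equation A = either(A,char) has no finite solution.

FAIL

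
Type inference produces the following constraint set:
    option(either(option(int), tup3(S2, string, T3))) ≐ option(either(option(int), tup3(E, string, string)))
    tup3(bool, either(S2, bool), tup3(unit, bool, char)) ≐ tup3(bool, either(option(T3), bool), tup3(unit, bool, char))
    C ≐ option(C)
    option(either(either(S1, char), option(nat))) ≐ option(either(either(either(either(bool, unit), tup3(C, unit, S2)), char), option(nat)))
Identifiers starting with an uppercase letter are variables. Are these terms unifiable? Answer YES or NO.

NO

Decompose option/1: either(option(int), tup3(S2, string, T3)) ≐ either(option(int), tup3(E, string, string)).
Decompose either/2: option(int) ≐ option(int),  tup3(S2, string, T3) ≐ tup3(E, string, string).
Delete trivial equation option(int) ≐ option(int).
Decompose tup3/3: S2 ≐ E,  string ≐ string,  T3 ≐ string.
Bind S2 := E; substituting into the 2 remaining equations that mention S2 gives: tup3(bool, either(E, bool), tup3(unit, bool, char)) ≐ tup3(bool, either(option(T3), bool), tup3(unit, bool, char)),  option(either(either(S1, char), option(nat))) ≐ option(either(either(either(either(bool, unit), tup3(C, unit, E)), char), option(nat))).
Delete trivial equation string ≐ string.
Bind T3 := string; substituting into the one remaining equation that mentions T3 gives: tup3(bool, either(E, bool), tup3(unit, bool, char)) ≐ tup3(bool, either(option(string), bool), tup3(unit, bool, char)).
Decompose tup3/3: bool ≐ bool,  either(E, bool) ≐ either(option(string), bool),  tup3(unit, bool, char) ≐ tup3(unit, bool, char).
Delete trivial equation bool ≐ bool.
Decompose either/2: E ≐ option(string),  bool ≐ bool.
Bind E := option(string); substituting into the one remaining equation that mentions E gives: option(either(either(S1, char), option(nat))) ≐ option(either(either(either(either(bool, unit), tup3(C, unit, option(string))), char), option(nat))). Substituting into the earlier binding gives S2 := option(string).
Delete trivial equation bool ≐ bool.
Delete trivial equation tup3(unit, bool, char) ≐ tup3(unit, bool, char).
Occurs check fails: C occurs in option(C); the equation C ≐ option(C) has no finite solution.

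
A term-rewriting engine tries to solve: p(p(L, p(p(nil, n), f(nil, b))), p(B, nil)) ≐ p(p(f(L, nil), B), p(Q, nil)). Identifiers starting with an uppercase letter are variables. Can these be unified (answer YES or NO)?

Decompose p/2: p(L, p(p(nil, n), f(nil, b))) ≐ p(f(L, nil), B),  p(B, nil) ≐ p(Q, nil).
Decompose p/2: L ≐ f(L, nil),  p(p(nil, n), f(nil, b)) ≐ B.
Occurs check fails: L occurs in f(L, nil); the equation L ≐ f(L, nil) has no finite solution.

NO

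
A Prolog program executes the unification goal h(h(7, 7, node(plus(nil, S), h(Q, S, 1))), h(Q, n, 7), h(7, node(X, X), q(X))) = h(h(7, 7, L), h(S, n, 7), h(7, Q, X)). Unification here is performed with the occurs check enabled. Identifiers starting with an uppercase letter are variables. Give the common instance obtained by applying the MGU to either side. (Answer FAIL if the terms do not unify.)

FAIL

Decompose h/3: h(7, 7, node(plus(nil, S), h(Q, S, 1))) = h(7, 7, L),  h(Q, n, 7) = h(S, n, 7),  h(7, node(X, X), q(X)) = h(7, Q, X).
Decompose h/3: 7 = 7,  7 = 7,  node(plus(nil, S), h(Q, S, 1)) = L.
Delete trivial equation 7 = 7.
Delete trivial equation 7 = 7.
Bind L := node(plus(nil, S), h(Q, S, 1)); no other remaining equation mentions L.
Decompose h/3: Q = S,  n = n,  7 = 7.
Bind Q := S; substituting into the one remaining equation that mentions Q gives: h(7, node(X, X), q(X)) = h(7, S, X). Substituting into the earlier binding gives L := node(plus(nil, S), h(S, S, 1)).
Delete trivial equation n = n.
Delete trivial equation 7 = 7.
Decompose h/3: 7 = 7,  node(X, X) = S,  q(X) = X.
Delete trivial equation 7 = 7.
Bind S := node(X, X); no other remaining equation mentions S. Substituting into the earlier bindings gives L := node(plus(nil, node(X, X)), h(node(X, X), node(X, X), 1)), Q := node(X, X).
Occurs check fails: X occurs in q(X); the equation X = q(X) has no finite solution.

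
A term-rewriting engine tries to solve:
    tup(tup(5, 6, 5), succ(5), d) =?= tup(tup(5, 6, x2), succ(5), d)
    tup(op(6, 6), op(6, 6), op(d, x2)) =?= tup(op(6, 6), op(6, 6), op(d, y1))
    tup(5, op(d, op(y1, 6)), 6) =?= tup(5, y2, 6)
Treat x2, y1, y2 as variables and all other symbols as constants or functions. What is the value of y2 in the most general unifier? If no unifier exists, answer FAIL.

op(d, op(5, 6))

Decompose tup/3: tup(5, 6, 5) =?= tup(5, 6, x2),  succ(5) =?= succ(5),  d =?= d.
Decompose tup/3: 5 =?= 5,  6 =?= 6,  5 =?= x2.
Delete trivial equation 5 =?= 5.
Delete trivial equation 6 =?= 6.
Bind x2 := 5; substituting into the one remaining equation that mentions x2 gives: tup(op(6, 6), op(6, 6), op(d, 5)) =?= tup(op(6, 6), op(6, 6), op(d, y1)).
Delete trivial equation succ(5) =?= succ(5).
Delete trivial equation d =?= d.
Decompose tup/3: op(6, 6) =?= op(6, 6),  op(6, 6) =?= op(6, 6),  op(d, 5) =?= op(d, y1).
Delete trivial equation op(6, 6) =?= op(6, 6).
Delete trivial equation op(6, 6) =?= op(6, 6).
Decompose op/2: d =?= d,  5 =?= y1.
Delete trivial equation d =?= d.
Bind y1 := 5; substituting into the remaining equation gives: tup(5, op(d, op(5, 6)), 6) =?= tup(5, y2, 6).
Decompose tup/3: 5 =?= 5,  op(d, op(5, 6)) =?= y2,  6 =?= 6.
Delete trivial equation 5 =?= 5.
Bind y2 := op(d, op(5, 6)); no other remaining equation mentions y2.
Delete trivial equation 6 =?= 6.
MGU = { x2 -> 5, y1 -> 5, y2 -> op(d, op(5, 6)) }, so y2 -> op(d, op(5, 6)).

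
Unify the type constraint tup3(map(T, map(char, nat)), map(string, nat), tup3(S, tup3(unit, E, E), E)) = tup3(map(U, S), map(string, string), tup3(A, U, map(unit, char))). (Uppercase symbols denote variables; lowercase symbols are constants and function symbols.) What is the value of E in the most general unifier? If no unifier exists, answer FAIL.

Decompose tup3/3: map(T, map(char, nat)) = map(U, S),  map(string, nat) = map(string, string),  tup3(S, tup3(unit, E, E), E) = tup3(A, U, map(unit, char)).
Decompose map/2: T = U,  map(char, nat) = S.
Bind T := U; no other remaining equation mentions T.
Bind S := map(char, nat); substituting into the one remaining equation that mentions S gives: tup3(map(char, nat), tup3(unit, E, E), E) = tup3(A, U, map(unit, char)).
Decompose map/2: string = string,  nat = string.
Delete trivial equation string = string.
Clash: constants nat and string differ; no unifier exists.

FAIL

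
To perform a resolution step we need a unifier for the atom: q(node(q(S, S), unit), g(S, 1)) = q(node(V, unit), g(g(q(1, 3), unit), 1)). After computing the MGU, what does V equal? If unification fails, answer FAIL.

Decompose q/2: node(q(S, S), unit) = node(V, unit),  g(S, 1) = g(g(q(1, 3), unit), 1).
Decompose node/2: q(S, S) = V,  unit = unit.
Bind V := q(S, S); no other remaining equation mentions V.
Delete trivial equation unit = unit.
Decompose g/2: S = g(q(1, 3), unit),  1 = 1.
Bind S := g(q(1, 3), unit); no other remaining equation mentions S. Substituting into the earlier binding gives V := q(g(q(1, 3), unit), g(q(1, 3), unit)).
Delete trivial equation 1 = 1.
MGU = { V -> q(g(q(1, 3), unit), g(q(1, 3), unit)), S -> g(q(1, 3), unit) }, so V -> q(g(q(1, 3), unit), g(q(1, 3), unit)).

q(g(q(1, 3), unit), g(q(1, 3), unit))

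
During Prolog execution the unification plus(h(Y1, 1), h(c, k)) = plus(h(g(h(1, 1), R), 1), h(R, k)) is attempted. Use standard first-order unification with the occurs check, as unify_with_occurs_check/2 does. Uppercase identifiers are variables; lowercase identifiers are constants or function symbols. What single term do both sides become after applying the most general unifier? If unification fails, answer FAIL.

Decompose plus/2: h(Y1, 1) = h(g(h(1, 1), R), 1),  h(c, k) = h(R, k).
Decompose h/2: Y1 = g(h(1, 1), R),  1 = 1.
Bind Y1 := g(h(1, 1), R); no other remaining equation mentions Y1.
Delete trivial equation 1 = 1.
Decompose h/2: c = R,  k = k.
Bind R := c; no other remaining equation mentions R. Substituting into the earlier binding gives Y1 := g(h(1, 1), c).
Delete trivial equation k = k.
Applying the MGU to either side gives plus(h(g(h(1, 1), c), 1), h(c, k)).

plus(h(g(h(1, 1), c), 1), h(c, k))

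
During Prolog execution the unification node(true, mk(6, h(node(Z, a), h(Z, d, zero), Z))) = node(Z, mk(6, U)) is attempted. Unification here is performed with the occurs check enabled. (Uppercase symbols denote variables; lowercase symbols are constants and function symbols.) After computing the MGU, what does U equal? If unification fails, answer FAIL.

Decompose node/2: true = Z,  mk(6, h(node(Z, a), h(Z, d, zero), Z)) = mk(6, U).
Bind Z := true; substituting into the remaining equation gives: mk(6, h(node(true, a), h(true, d, zero), true)) = mk(6, U).
Decompose mk/2: 6 = 6,  h(node(true, a), h(true, d, zero), true) = U.
Delete trivial equation 6 = 6.
Bind U := h(node(true, a), h(true, d, zero), true).
MGU = { Z -> true, U -> h(node(true, a), h(true, d, zero), true) }, so U -> h(node(true, a), h(true, d, zero), true).

h(node(true, a), h(true, d, zero), true)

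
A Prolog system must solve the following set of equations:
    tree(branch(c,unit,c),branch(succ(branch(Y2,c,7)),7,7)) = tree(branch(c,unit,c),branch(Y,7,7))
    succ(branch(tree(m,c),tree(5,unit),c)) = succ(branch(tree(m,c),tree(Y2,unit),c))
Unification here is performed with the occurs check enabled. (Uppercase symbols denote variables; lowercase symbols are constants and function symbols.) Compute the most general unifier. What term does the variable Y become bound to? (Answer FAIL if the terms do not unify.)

succ(branch(5,c,7))

Decompose tree/2: branch(c,unit,c) = branch(c,unit,c),  branch(succ(branch(Y2,c,7)),7,7) = branch(Y,7,7).
Delete trivial equation branch(c,unit,c) = branch(c,unit,c).
Decompose branch/3: succ(branch(Y2,c,7)) = Y,  7 = 7,  7 = 7.
Bind Y := succ(branch(Y2,c,7)); no other remaining equation mentions Y.
Delete trivial equation 7 = 7.
Delete trivial equation 7 = 7.
Decompose succ/1: branch(tree(m,c),tree(5,unit),c) = branch(tree(m,c),tree(Y2,unit),c).
Decompose branch/3: tree(m,c) = tree(m,c),  tree(5,unit) = tree(Y2,unit),  c = c.
Delete trivial equation tree(m,c) = tree(m,c).
Decompose tree/2: 5 = Y2,  unit = unit.
Bind Y2 := 5; no other remaining equation mentions Y2. Substituting into the earlier binding gives Y := succ(branch(5,c,7)).
Delete trivial equation unit = unit.
Delete trivial equation c = c.
MGU = { Y ↦ succ(branch(5,c,7)), Y2 ↦ 5 }, so Y ↦ succ(branch(5,c,7)).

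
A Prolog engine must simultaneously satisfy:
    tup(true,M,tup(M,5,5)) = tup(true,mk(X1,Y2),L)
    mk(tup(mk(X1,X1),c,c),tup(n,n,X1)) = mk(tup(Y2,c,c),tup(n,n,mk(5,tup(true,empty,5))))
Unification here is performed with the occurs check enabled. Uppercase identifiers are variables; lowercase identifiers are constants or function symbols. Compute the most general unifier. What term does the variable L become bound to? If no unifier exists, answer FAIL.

tup(mk(mk(5,tup(true,empty,5)),mk(mk(5,tup(true,empty,5)),mk(5,tup(true,empty,5)))),5,5)

Decompose tup/3: true = true,  M = mk(X1,Y2),  tup(M,5,5) = L.
Delete trivial equation true = true.
Bind M := mk(X1,Y2); substituting into the one remaining equation that mentions M gives: tup(mk(X1,Y2),5,5) = L.
Bind L := tup(mk(X1,Y2),5,5); no other remaining equation mentions L.
Decompose mk/2: tup(mk(X1,X1),c,c) = tup(Y2,c,c),  tup(n,n,X1) = tup(n,n,mk(5,tup(true,empty,5))).
Decompose tup/3: mk(X1,X1) = Y2,  c = c,  c = c.
Bind Y2 := mk(X1,X1); no other remaining equation mentions Y2. Substituting into the earlier bindings gives M := mk(X1,mk(X1,X1)), L := tup(mk(X1,mk(X1,X1)),5,5).
Delete trivial equation c = c.
Delete trivial equation c = c.
Decompose tup/3: n = n,  n = n,  X1 = mk(5,tup(true,empty,5)).
Delete trivial equation n = n.
Delete trivial equation n = n.
Bind X1 := mk(5,tup(true,empty,5)). Substituting into the earlier bindings gives M := mk(mk(5,tup(true,empty,5)),mk(mk(5,tup(true,empty,5)),mk(5,tup(true,empty,5)))), L := tup(mk(mk(5,tup(true,empty,5)),mk(mk(5,tup(true,empty,5)),mk(5,tup(true,empty,5)))),5,5), Y2 := mk(mk(5,tup(true,empty,5)),mk(5,tup(true,empty,5))).
MGU = { M -> mk(mk(5,tup(true,empty,5)),mk(mk(5,tup(true,empty,5)),mk(5,tup(true,empty,5)))), L -> tup(mk(mk(5,tup(true,empty,5)),mk(mk(5,tup(true,empty,5)),mk(5,tup(true,empty,5)))),5,5), Y2 -> mk(mk(5,tup(true,empty,5)),mk(5,tup(true,empty,5))), X1 -> mk(5,tup(true,empty,5)) }, so L -> tup(mk(mk(5,tup(true,empty,5)),mk(mk(5,tup(true,empty,5)),mk(5,tup(true,empty,5)))),5,5).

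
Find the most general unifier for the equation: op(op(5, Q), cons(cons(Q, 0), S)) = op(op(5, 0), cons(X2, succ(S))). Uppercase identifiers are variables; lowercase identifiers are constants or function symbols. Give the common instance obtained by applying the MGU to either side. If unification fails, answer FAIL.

Decompose op/2: op(5, Q) = op(5, 0),  cons(cons(Q, 0), S) = cons(X2, succ(S)).
Decompose op/2: 5 = 5,  Q = 0.
Delete trivial equation 5 = 5.
Bind Q := 0; substituting into the remaining equation gives: cons(cons(0, 0), S) = cons(X2, succ(S)).
Decompose cons/2: cons(0, 0) = X2,  S = succ(S).
Bind X2 := cons(0, 0); no other remaining equation mentions X2.
Occurs check fails: S occurs in succ(S); the equation S = succ(S) has no finite solution.

FAIL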